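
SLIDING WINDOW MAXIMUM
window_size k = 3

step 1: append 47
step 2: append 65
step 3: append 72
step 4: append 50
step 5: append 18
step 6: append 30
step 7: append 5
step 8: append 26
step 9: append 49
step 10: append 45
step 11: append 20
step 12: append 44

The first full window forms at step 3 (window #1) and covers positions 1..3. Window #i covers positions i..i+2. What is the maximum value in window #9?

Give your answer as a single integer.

step 1: append 47 -> window=[47] (not full yet)
step 2: append 65 -> window=[47, 65] (not full yet)
step 3: append 72 -> window=[47, 65, 72] -> max=72
step 4: append 50 -> window=[65, 72, 50] -> max=72
step 5: append 18 -> window=[72, 50, 18] -> max=72
step 6: append 30 -> window=[50, 18, 30] -> max=50
step 7: append 5 -> window=[18, 30, 5] -> max=30
step 8: append 26 -> window=[30, 5, 26] -> max=30
step 9: append 49 -> window=[5, 26, 49] -> max=49
step 10: append 45 -> window=[26, 49, 45] -> max=49
step 11: append 20 -> window=[49, 45, 20] -> max=49
Window #9 max = 49

Answer: 49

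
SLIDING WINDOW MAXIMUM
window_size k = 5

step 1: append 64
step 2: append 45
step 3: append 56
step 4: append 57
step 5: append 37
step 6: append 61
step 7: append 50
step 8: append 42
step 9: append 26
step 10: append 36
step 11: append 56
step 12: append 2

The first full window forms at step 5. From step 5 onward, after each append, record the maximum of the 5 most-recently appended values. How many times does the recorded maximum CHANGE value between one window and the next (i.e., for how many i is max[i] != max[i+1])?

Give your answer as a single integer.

step 1: append 64 -> window=[64] (not full yet)
step 2: append 45 -> window=[64, 45] (not full yet)
step 3: append 56 -> window=[64, 45, 56] (not full yet)
step 4: append 57 -> window=[64, 45, 56, 57] (not full yet)
step 5: append 37 -> window=[64, 45, 56, 57, 37] -> max=64
step 6: append 61 -> window=[45, 56, 57, 37, 61] -> max=61
step 7: append 50 -> window=[56, 57, 37, 61, 50] -> max=61
step 8: append 42 -> window=[57, 37, 61, 50, 42] -> max=61
step 9: append 26 -> window=[37, 61, 50, 42, 26] -> max=61
step 10: append 36 -> window=[61, 50, 42, 26, 36] -> max=61
step 11: append 56 -> window=[50, 42, 26, 36, 56] -> max=56
step 12: append 2 -> window=[42, 26, 36, 56, 2] -> max=56
Recorded maximums: 64 61 61 61 61 61 56 56
Changes between consecutive maximums: 2

Answer: 2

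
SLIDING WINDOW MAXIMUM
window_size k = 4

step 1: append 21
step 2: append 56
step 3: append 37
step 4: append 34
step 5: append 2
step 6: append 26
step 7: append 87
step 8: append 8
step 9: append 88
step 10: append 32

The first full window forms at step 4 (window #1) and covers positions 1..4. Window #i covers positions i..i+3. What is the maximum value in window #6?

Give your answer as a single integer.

Answer: 88

Derivation:
step 1: append 21 -> window=[21] (not full yet)
step 2: append 56 -> window=[21, 56] (not full yet)
step 3: append 37 -> window=[21, 56, 37] (not full yet)
step 4: append 34 -> window=[21, 56, 37, 34] -> max=56
step 5: append 2 -> window=[56, 37, 34, 2] -> max=56
step 6: append 26 -> window=[37, 34, 2, 26] -> max=37
step 7: append 87 -> window=[34, 2, 26, 87] -> max=87
step 8: append 8 -> window=[2, 26, 87, 8] -> max=87
step 9: append 88 -> window=[26, 87, 8, 88] -> max=88
Window #6 max = 88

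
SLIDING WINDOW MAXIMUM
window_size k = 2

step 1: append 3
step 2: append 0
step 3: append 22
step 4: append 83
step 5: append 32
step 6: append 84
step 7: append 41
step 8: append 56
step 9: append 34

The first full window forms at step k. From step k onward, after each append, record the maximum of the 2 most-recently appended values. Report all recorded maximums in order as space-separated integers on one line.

step 1: append 3 -> window=[3] (not full yet)
step 2: append 0 -> window=[3, 0] -> max=3
step 3: append 22 -> window=[0, 22] -> max=22
step 4: append 83 -> window=[22, 83] -> max=83
step 5: append 32 -> window=[83, 32] -> max=83
step 6: append 84 -> window=[32, 84] -> max=84
step 7: append 41 -> window=[84, 41] -> max=84
step 8: append 56 -> window=[41, 56] -> max=56
step 9: append 34 -> window=[56, 34] -> max=56

Answer: 3 22 83 83 84 84 56 56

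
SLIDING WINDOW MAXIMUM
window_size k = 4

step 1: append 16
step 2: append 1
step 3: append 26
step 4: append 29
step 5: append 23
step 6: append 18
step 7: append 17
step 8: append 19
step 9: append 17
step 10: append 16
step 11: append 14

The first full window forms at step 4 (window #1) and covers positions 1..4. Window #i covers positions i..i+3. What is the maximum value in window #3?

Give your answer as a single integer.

step 1: append 16 -> window=[16] (not full yet)
step 2: append 1 -> window=[16, 1] (not full yet)
step 3: append 26 -> window=[16, 1, 26] (not full yet)
step 4: append 29 -> window=[16, 1, 26, 29] -> max=29
step 5: append 23 -> window=[1, 26, 29, 23] -> max=29
step 6: append 18 -> window=[26, 29, 23, 18] -> max=29
Window #3 max = 29

Answer: 29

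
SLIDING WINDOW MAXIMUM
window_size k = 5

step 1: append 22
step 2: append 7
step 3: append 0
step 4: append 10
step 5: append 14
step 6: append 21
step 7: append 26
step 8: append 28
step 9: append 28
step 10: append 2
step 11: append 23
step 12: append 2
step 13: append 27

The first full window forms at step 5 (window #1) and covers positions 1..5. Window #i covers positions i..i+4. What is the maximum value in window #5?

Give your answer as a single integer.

step 1: append 22 -> window=[22] (not full yet)
step 2: append 7 -> window=[22, 7] (not full yet)
step 3: append 0 -> window=[22, 7, 0] (not full yet)
step 4: append 10 -> window=[22, 7, 0, 10] (not full yet)
step 5: append 14 -> window=[22, 7, 0, 10, 14] -> max=22
step 6: append 21 -> window=[7, 0, 10, 14, 21] -> max=21
step 7: append 26 -> window=[0, 10, 14, 21, 26] -> max=26
step 8: append 28 -> window=[10, 14, 21, 26, 28] -> max=28
step 9: append 28 -> window=[14, 21, 26, 28, 28] -> max=28
Window #5 max = 28

Answer: 28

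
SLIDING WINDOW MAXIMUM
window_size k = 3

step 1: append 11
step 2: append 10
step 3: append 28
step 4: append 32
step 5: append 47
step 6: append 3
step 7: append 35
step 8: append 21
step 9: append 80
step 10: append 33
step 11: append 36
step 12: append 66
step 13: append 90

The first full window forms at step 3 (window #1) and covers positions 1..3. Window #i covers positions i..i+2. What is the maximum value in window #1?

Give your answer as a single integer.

step 1: append 11 -> window=[11] (not full yet)
step 2: append 10 -> window=[11, 10] (not full yet)
step 3: append 28 -> window=[11, 10, 28] -> max=28
Window #1 max = 28

Answer: 28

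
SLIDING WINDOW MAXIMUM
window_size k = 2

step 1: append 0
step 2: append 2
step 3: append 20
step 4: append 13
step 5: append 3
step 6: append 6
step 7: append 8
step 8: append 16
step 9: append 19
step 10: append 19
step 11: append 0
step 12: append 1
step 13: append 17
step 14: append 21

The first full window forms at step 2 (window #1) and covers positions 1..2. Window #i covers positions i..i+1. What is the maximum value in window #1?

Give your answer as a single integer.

step 1: append 0 -> window=[0] (not full yet)
step 2: append 2 -> window=[0, 2] -> max=2
Window #1 max = 2

Answer: 2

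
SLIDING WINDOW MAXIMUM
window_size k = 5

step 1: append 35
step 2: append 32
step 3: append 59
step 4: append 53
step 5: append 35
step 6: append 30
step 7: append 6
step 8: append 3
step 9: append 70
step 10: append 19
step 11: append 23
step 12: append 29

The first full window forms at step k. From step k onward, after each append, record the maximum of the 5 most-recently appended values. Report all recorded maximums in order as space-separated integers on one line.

Answer: 59 59 59 53 70 70 70 70

Derivation:
step 1: append 35 -> window=[35] (not full yet)
step 2: append 32 -> window=[35, 32] (not full yet)
step 3: append 59 -> window=[35, 32, 59] (not full yet)
step 4: append 53 -> window=[35, 32, 59, 53] (not full yet)
step 5: append 35 -> window=[35, 32, 59, 53, 35] -> max=59
step 6: append 30 -> window=[32, 59, 53, 35, 30] -> max=59
step 7: append 6 -> window=[59, 53, 35, 30, 6] -> max=59
step 8: append 3 -> window=[53, 35, 30, 6, 3] -> max=53
step 9: append 70 -> window=[35, 30, 6, 3, 70] -> max=70
step 10: append 19 -> window=[30, 6, 3, 70, 19] -> max=70
step 11: append 23 -> window=[6, 3, 70, 19, 23] -> max=70
step 12: append 29 -> window=[3, 70, 19, 23, 29] -> max=70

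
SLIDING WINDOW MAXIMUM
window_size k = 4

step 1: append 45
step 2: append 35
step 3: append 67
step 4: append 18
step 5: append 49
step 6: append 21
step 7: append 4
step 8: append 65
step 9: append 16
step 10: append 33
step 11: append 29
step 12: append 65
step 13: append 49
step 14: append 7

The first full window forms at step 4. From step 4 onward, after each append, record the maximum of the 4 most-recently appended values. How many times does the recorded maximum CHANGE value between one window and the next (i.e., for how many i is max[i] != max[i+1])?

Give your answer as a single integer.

Answer: 2

Derivation:
step 1: append 45 -> window=[45] (not full yet)
step 2: append 35 -> window=[45, 35] (not full yet)
step 3: append 67 -> window=[45, 35, 67] (not full yet)
step 4: append 18 -> window=[45, 35, 67, 18] -> max=67
step 5: append 49 -> window=[35, 67, 18, 49] -> max=67
step 6: append 21 -> window=[67, 18, 49, 21] -> max=67
step 7: append 4 -> window=[18, 49, 21, 4] -> max=49
step 8: append 65 -> window=[49, 21, 4, 65] -> max=65
step 9: append 16 -> window=[21, 4, 65, 16] -> max=65
step 10: append 33 -> window=[4, 65, 16, 33] -> max=65
step 11: append 29 -> window=[65, 16, 33, 29] -> max=65
step 12: append 65 -> window=[16, 33, 29, 65] -> max=65
step 13: append 49 -> window=[33, 29, 65, 49] -> max=65
step 14: append 7 -> window=[29, 65, 49, 7] -> max=65
Recorded maximums: 67 67 67 49 65 65 65 65 65 65 65
Changes between consecutive maximums: 2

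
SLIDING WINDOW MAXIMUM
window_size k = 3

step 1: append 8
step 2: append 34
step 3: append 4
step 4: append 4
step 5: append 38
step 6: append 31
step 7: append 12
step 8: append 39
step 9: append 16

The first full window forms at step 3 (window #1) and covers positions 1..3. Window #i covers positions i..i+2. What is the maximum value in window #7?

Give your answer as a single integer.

step 1: append 8 -> window=[8] (not full yet)
step 2: append 34 -> window=[8, 34] (not full yet)
step 3: append 4 -> window=[8, 34, 4] -> max=34
step 4: append 4 -> window=[34, 4, 4] -> max=34
step 5: append 38 -> window=[4, 4, 38] -> max=38
step 6: append 31 -> window=[4, 38, 31] -> max=38
step 7: append 12 -> window=[38, 31, 12] -> max=38
step 8: append 39 -> window=[31, 12, 39] -> max=39
step 9: append 16 -> window=[12, 39, 16] -> max=39
Window #7 max = 39

Answer: 39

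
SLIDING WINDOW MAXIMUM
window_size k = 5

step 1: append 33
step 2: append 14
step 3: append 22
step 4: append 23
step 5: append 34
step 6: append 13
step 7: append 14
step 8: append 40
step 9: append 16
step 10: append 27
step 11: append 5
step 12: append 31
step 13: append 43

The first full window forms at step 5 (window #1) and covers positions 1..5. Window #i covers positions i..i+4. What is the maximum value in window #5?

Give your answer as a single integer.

Answer: 40

Derivation:
step 1: append 33 -> window=[33] (not full yet)
step 2: append 14 -> window=[33, 14] (not full yet)
step 3: append 22 -> window=[33, 14, 22] (not full yet)
step 4: append 23 -> window=[33, 14, 22, 23] (not full yet)
step 5: append 34 -> window=[33, 14, 22, 23, 34] -> max=34
step 6: append 13 -> window=[14, 22, 23, 34, 13] -> max=34
step 7: append 14 -> window=[22, 23, 34, 13, 14] -> max=34
step 8: append 40 -> window=[23, 34, 13, 14, 40] -> max=40
step 9: append 16 -> window=[34, 13, 14, 40, 16] -> max=40
Window #5 max = 40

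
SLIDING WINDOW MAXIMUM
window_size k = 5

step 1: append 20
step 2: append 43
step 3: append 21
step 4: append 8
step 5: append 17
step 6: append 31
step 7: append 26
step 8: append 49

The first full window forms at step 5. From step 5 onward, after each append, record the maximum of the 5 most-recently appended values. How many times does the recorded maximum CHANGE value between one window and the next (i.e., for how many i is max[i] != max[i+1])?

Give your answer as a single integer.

Answer: 2

Derivation:
step 1: append 20 -> window=[20] (not full yet)
step 2: append 43 -> window=[20, 43] (not full yet)
step 3: append 21 -> window=[20, 43, 21] (not full yet)
step 4: append 8 -> window=[20, 43, 21, 8] (not full yet)
step 5: append 17 -> window=[20, 43, 21, 8, 17] -> max=43
step 6: append 31 -> window=[43, 21, 8, 17, 31] -> max=43
step 7: append 26 -> window=[21, 8, 17, 31, 26] -> max=31
step 8: append 49 -> window=[8, 17, 31, 26, 49] -> max=49
Recorded maximums: 43 43 31 49
Changes between consecutive maximums: 2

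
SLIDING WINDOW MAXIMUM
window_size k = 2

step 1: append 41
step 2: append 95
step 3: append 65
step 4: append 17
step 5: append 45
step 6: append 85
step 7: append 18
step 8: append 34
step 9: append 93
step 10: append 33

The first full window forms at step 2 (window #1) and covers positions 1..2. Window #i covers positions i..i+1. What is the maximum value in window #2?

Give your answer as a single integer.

Answer: 95

Derivation:
step 1: append 41 -> window=[41] (not full yet)
step 2: append 95 -> window=[41, 95] -> max=95
step 3: append 65 -> window=[95, 65] -> max=95
Window #2 max = 95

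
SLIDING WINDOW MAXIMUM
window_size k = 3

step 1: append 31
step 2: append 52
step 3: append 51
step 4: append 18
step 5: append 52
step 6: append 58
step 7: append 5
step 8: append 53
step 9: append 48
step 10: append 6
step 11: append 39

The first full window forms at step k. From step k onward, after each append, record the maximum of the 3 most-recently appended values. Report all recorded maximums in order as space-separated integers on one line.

step 1: append 31 -> window=[31] (not full yet)
step 2: append 52 -> window=[31, 52] (not full yet)
step 3: append 51 -> window=[31, 52, 51] -> max=52
step 4: append 18 -> window=[52, 51, 18] -> max=52
step 5: append 52 -> window=[51, 18, 52] -> max=52
step 6: append 58 -> window=[18, 52, 58] -> max=58
step 7: append 5 -> window=[52, 58, 5] -> max=58
step 8: append 53 -> window=[58, 5, 53] -> max=58
step 9: append 48 -> window=[5, 53, 48] -> max=53
step 10: append 6 -> window=[53, 48, 6] -> max=53
step 11: append 39 -> window=[48, 6, 39] -> max=48

Answer: 52 52 52 58 58 58 53 53 48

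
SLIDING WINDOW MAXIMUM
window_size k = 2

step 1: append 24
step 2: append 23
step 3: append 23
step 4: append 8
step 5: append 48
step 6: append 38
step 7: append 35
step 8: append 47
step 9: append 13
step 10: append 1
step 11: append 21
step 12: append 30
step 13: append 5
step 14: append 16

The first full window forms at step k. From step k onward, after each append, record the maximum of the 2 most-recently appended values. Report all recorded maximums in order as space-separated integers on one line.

step 1: append 24 -> window=[24] (not full yet)
step 2: append 23 -> window=[24, 23] -> max=24
step 3: append 23 -> window=[23, 23] -> max=23
step 4: append 8 -> window=[23, 8] -> max=23
step 5: append 48 -> window=[8, 48] -> max=48
step 6: append 38 -> window=[48, 38] -> max=48
step 7: append 35 -> window=[38, 35] -> max=38
step 8: append 47 -> window=[35, 47] -> max=47
step 9: append 13 -> window=[47, 13] -> max=47
step 10: append 1 -> window=[13, 1] -> max=13
step 11: append 21 -> window=[1, 21] -> max=21
step 12: append 30 -> window=[21, 30] -> max=30
step 13: append 5 -> window=[30, 5] -> max=30
step 14: append 16 -> window=[5, 16] -> max=16

Answer: 24 23 23 48 48 38 47 47 13 21 30 30 16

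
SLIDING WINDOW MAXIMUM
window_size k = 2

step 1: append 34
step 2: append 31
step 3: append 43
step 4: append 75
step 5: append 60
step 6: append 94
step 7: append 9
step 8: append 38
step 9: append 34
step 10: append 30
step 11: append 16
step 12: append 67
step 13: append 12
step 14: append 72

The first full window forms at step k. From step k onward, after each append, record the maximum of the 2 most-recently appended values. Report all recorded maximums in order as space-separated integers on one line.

step 1: append 34 -> window=[34] (not full yet)
step 2: append 31 -> window=[34, 31] -> max=34
step 3: append 43 -> window=[31, 43] -> max=43
step 4: append 75 -> window=[43, 75] -> max=75
step 5: append 60 -> window=[75, 60] -> max=75
step 6: append 94 -> window=[60, 94] -> max=94
step 7: append 9 -> window=[94, 9] -> max=94
step 8: append 38 -> window=[9, 38] -> max=38
step 9: append 34 -> window=[38, 34] -> max=38
step 10: append 30 -> window=[34, 30] -> max=34
step 11: append 16 -> window=[30, 16] -> max=30
step 12: append 67 -> window=[16, 67] -> max=67
step 13: append 12 -> window=[67, 12] -> max=67
step 14: append 72 -> window=[12, 72] -> max=72

Answer: 34 43 75 75 94 94 38 38 34 30 67 67 72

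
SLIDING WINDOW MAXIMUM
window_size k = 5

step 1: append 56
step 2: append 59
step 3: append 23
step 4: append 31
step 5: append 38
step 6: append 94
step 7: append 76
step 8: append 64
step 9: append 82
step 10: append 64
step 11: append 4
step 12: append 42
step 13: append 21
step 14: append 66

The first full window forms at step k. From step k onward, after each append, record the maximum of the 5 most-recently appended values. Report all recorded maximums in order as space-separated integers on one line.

Answer: 59 94 94 94 94 94 82 82 82 66

Derivation:
step 1: append 56 -> window=[56] (not full yet)
step 2: append 59 -> window=[56, 59] (not full yet)
step 3: append 23 -> window=[56, 59, 23] (not full yet)
step 4: append 31 -> window=[56, 59, 23, 31] (not full yet)
step 5: append 38 -> window=[56, 59, 23, 31, 38] -> max=59
step 6: append 94 -> window=[59, 23, 31, 38, 94] -> max=94
step 7: append 76 -> window=[23, 31, 38, 94, 76] -> max=94
step 8: append 64 -> window=[31, 38, 94, 76, 64] -> max=94
step 9: append 82 -> window=[38, 94, 76, 64, 82] -> max=94
step 10: append 64 -> window=[94, 76, 64, 82, 64] -> max=94
step 11: append 4 -> window=[76, 64, 82, 64, 4] -> max=82
step 12: append 42 -> window=[64, 82, 64, 4, 42] -> max=82
step 13: append 21 -> window=[82, 64, 4, 42, 21] -> max=82
step 14: append 66 -> window=[64, 4, 42, 21, 66] -> max=66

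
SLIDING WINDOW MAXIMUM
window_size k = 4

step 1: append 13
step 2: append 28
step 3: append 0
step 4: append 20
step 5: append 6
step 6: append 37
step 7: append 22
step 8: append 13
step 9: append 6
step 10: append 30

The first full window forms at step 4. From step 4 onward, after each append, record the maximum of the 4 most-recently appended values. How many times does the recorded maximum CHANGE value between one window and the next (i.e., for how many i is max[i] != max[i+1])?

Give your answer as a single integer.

Answer: 2

Derivation:
step 1: append 13 -> window=[13] (not full yet)
step 2: append 28 -> window=[13, 28] (not full yet)
step 3: append 0 -> window=[13, 28, 0] (not full yet)
step 4: append 20 -> window=[13, 28, 0, 20] -> max=28
step 5: append 6 -> window=[28, 0, 20, 6] -> max=28
step 6: append 37 -> window=[0, 20, 6, 37] -> max=37
step 7: append 22 -> window=[20, 6, 37, 22] -> max=37
step 8: append 13 -> window=[6, 37, 22, 13] -> max=37
step 9: append 6 -> window=[37, 22, 13, 6] -> max=37
step 10: append 30 -> window=[22, 13, 6, 30] -> max=30
Recorded maximums: 28 28 37 37 37 37 30
Changes between consecutive maximums: 2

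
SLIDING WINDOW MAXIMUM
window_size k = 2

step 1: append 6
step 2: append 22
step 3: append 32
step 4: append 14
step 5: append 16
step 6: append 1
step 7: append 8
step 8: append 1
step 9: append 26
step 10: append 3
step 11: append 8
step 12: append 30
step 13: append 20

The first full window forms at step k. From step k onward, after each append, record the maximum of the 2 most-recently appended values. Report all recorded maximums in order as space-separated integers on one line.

step 1: append 6 -> window=[6] (not full yet)
step 2: append 22 -> window=[6, 22] -> max=22
step 3: append 32 -> window=[22, 32] -> max=32
step 4: append 14 -> window=[32, 14] -> max=32
step 5: append 16 -> window=[14, 16] -> max=16
step 6: append 1 -> window=[16, 1] -> max=16
step 7: append 8 -> window=[1, 8] -> max=8
step 8: append 1 -> window=[8, 1] -> max=8
step 9: append 26 -> window=[1, 26] -> max=26
step 10: append 3 -> window=[26, 3] -> max=26
step 11: append 8 -> window=[3, 8] -> max=8
step 12: append 30 -> window=[8, 30] -> max=30
step 13: append 20 -> window=[30, 20] -> max=30

Answer: 22 32 32 16 16 8 8 26 26 8 30 30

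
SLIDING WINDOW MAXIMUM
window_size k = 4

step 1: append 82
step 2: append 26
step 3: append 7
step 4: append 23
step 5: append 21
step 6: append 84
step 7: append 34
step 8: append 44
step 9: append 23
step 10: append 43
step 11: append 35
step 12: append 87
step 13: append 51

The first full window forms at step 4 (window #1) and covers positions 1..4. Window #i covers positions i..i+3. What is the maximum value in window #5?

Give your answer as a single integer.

step 1: append 82 -> window=[82] (not full yet)
step 2: append 26 -> window=[82, 26] (not full yet)
step 3: append 7 -> window=[82, 26, 7] (not full yet)
step 4: append 23 -> window=[82, 26, 7, 23] -> max=82
step 5: append 21 -> window=[26, 7, 23, 21] -> max=26
step 6: append 84 -> window=[7, 23, 21, 84] -> max=84
step 7: append 34 -> window=[23, 21, 84, 34] -> max=84
step 8: append 44 -> window=[21, 84, 34, 44] -> max=84
Window #5 max = 84

Answer: 84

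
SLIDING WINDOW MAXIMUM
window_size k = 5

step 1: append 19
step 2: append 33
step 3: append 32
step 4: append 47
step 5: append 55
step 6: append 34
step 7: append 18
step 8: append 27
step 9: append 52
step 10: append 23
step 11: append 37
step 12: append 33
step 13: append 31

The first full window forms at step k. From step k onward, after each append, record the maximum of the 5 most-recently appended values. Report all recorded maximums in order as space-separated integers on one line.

Answer: 55 55 55 55 55 52 52 52 52

Derivation:
step 1: append 19 -> window=[19] (not full yet)
step 2: append 33 -> window=[19, 33] (not full yet)
step 3: append 32 -> window=[19, 33, 32] (not full yet)
step 4: append 47 -> window=[19, 33, 32, 47] (not full yet)
step 5: append 55 -> window=[19, 33, 32, 47, 55] -> max=55
step 6: append 34 -> window=[33, 32, 47, 55, 34] -> max=55
step 7: append 18 -> window=[32, 47, 55, 34, 18] -> max=55
step 8: append 27 -> window=[47, 55, 34, 18, 27] -> max=55
step 9: append 52 -> window=[55, 34, 18, 27, 52] -> max=55
step 10: append 23 -> window=[34, 18, 27, 52, 23] -> max=52
step 11: append 37 -> window=[18, 27, 52, 23, 37] -> max=52
step 12: append 33 -> window=[27, 52, 23, 37, 33] -> max=52
step 13: append 31 -> window=[52, 23, 37, 33, 31] -> max=52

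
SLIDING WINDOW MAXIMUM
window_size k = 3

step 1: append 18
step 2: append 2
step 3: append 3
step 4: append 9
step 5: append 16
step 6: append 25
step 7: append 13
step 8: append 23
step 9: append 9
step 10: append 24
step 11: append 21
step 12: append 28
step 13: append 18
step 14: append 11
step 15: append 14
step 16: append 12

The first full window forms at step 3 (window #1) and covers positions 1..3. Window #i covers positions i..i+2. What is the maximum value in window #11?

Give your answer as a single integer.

step 1: append 18 -> window=[18] (not full yet)
step 2: append 2 -> window=[18, 2] (not full yet)
step 3: append 3 -> window=[18, 2, 3] -> max=18
step 4: append 9 -> window=[2, 3, 9] -> max=9
step 5: append 16 -> window=[3, 9, 16] -> max=16
step 6: append 25 -> window=[9, 16, 25] -> max=25
step 7: append 13 -> window=[16, 25, 13] -> max=25
step 8: append 23 -> window=[25, 13, 23] -> max=25
step 9: append 9 -> window=[13, 23, 9] -> max=23
step 10: append 24 -> window=[23, 9, 24] -> max=24
step 11: append 21 -> window=[9, 24, 21] -> max=24
step 12: append 28 -> window=[24, 21, 28] -> max=28
step 13: append 18 -> window=[21, 28, 18] -> max=28
Window #11 max = 28

Answer: 28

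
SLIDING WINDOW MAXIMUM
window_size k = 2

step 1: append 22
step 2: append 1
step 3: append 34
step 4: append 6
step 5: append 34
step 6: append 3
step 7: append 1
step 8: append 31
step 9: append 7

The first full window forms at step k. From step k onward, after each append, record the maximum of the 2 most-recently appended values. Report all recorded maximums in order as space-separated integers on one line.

Answer: 22 34 34 34 34 3 31 31

Derivation:
step 1: append 22 -> window=[22] (not full yet)
step 2: append 1 -> window=[22, 1] -> max=22
step 3: append 34 -> window=[1, 34] -> max=34
step 4: append 6 -> window=[34, 6] -> max=34
step 5: append 34 -> window=[6, 34] -> max=34
step 6: append 3 -> window=[34, 3] -> max=34
step 7: append 1 -> window=[3, 1] -> max=3
step 8: append 31 -> window=[1, 31] -> max=31
step 9: append 7 -> window=[31, 7] -> max=31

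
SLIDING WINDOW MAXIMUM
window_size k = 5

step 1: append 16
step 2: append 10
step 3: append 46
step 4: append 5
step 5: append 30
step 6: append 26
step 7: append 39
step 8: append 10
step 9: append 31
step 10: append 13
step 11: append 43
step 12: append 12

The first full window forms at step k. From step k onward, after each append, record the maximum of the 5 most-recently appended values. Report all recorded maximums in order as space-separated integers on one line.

step 1: append 16 -> window=[16] (not full yet)
step 2: append 10 -> window=[16, 10] (not full yet)
step 3: append 46 -> window=[16, 10, 46] (not full yet)
step 4: append 5 -> window=[16, 10, 46, 5] (not full yet)
step 5: append 30 -> window=[16, 10, 46, 5, 30] -> max=46
step 6: append 26 -> window=[10, 46, 5, 30, 26] -> max=46
step 7: append 39 -> window=[46, 5, 30, 26, 39] -> max=46
step 8: append 10 -> window=[5, 30, 26, 39, 10] -> max=39
step 9: append 31 -> window=[30, 26, 39, 10, 31] -> max=39
step 10: append 13 -> window=[26, 39, 10, 31, 13] -> max=39
step 11: append 43 -> window=[39, 10, 31, 13, 43] -> max=43
step 12: append 12 -> window=[10, 31, 13, 43, 12] -> max=43

Answer: 46 46 46 39 39 39 43 43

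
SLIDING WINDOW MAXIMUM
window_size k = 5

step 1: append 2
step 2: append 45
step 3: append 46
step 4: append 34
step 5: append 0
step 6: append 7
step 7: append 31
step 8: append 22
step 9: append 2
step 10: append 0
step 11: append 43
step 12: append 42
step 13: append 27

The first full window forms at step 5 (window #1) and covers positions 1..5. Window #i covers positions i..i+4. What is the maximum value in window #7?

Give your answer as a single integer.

Answer: 43

Derivation:
step 1: append 2 -> window=[2] (not full yet)
step 2: append 45 -> window=[2, 45] (not full yet)
step 3: append 46 -> window=[2, 45, 46] (not full yet)
step 4: append 34 -> window=[2, 45, 46, 34] (not full yet)
step 5: append 0 -> window=[2, 45, 46, 34, 0] -> max=46
step 6: append 7 -> window=[45, 46, 34, 0, 7] -> max=46
step 7: append 31 -> window=[46, 34, 0, 7, 31] -> max=46
step 8: append 22 -> window=[34, 0, 7, 31, 22] -> max=34
step 9: append 2 -> window=[0, 7, 31, 22, 2] -> max=31
step 10: append 0 -> window=[7, 31, 22, 2, 0] -> max=31
step 11: append 43 -> window=[31, 22, 2, 0, 43] -> max=43
Window #7 max = 43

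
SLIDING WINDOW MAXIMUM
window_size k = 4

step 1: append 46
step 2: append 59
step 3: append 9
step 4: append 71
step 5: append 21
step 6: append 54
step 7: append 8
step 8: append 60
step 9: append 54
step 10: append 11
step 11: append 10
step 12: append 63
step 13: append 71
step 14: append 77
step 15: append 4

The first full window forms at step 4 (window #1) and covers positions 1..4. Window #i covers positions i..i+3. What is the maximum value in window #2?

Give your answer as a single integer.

step 1: append 46 -> window=[46] (not full yet)
step 2: append 59 -> window=[46, 59] (not full yet)
step 3: append 9 -> window=[46, 59, 9] (not full yet)
step 4: append 71 -> window=[46, 59, 9, 71] -> max=71
step 5: append 21 -> window=[59, 9, 71, 21] -> max=71
Window #2 max = 71

Answer: 71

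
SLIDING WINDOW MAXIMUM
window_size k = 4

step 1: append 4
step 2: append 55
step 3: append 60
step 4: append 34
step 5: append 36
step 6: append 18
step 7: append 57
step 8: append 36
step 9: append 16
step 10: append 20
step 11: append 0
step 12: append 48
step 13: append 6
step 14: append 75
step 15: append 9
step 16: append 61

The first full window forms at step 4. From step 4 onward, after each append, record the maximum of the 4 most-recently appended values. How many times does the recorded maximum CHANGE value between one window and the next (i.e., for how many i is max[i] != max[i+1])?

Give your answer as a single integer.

Answer: 4

Derivation:
step 1: append 4 -> window=[4] (not full yet)
step 2: append 55 -> window=[4, 55] (not full yet)
step 3: append 60 -> window=[4, 55, 60] (not full yet)
step 4: append 34 -> window=[4, 55, 60, 34] -> max=60
step 5: append 36 -> window=[55, 60, 34, 36] -> max=60
step 6: append 18 -> window=[60, 34, 36, 18] -> max=60
step 7: append 57 -> window=[34, 36, 18, 57] -> max=57
step 8: append 36 -> window=[36, 18, 57, 36] -> max=57
step 9: append 16 -> window=[18, 57, 36, 16] -> max=57
step 10: append 20 -> window=[57, 36, 16, 20] -> max=57
step 11: append 0 -> window=[36, 16, 20, 0] -> max=36
step 12: append 48 -> window=[16, 20, 0, 48] -> max=48
step 13: append 6 -> window=[20, 0, 48, 6] -> max=48
step 14: append 75 -> window=[0, 48, 6, 75] -> max=75
step 15: append 9 -> window=[48, 6, 75, 9] -> max=75
step 16: append 61 -> window=[6, 75, 9, 61] -> max=75
Recorded maximums: 60 60 60 57 57 57 57 36 48 48 75 75 75
Changes between consecutive maximums: 4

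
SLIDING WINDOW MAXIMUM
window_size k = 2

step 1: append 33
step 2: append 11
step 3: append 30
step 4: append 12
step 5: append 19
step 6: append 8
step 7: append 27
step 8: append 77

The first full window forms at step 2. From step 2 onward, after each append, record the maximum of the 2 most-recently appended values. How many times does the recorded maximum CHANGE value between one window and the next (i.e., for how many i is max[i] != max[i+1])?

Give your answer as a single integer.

step 1: append 33 -> window=[33] (not full yet)
step 2: append 11 -> window=[33, 11] -> max=33
step 3: append 30 -> window=[11, 30] -> max=30
step 4: append 12 -> window=[30, 12] -> max=30
step 5: append 19 -> window=[12, 19] -> max=19
step 6: append 8 -> window=[19, 8] -> max=19
step 7: append 27 -> window=[8, 27] -> max=27
step 8: append 77 -> window=[27, 77] -> max=77
Recorded maximums: 33 30 30 19 19 27 77
Changes between consecutive maximums: 4

Answer: 4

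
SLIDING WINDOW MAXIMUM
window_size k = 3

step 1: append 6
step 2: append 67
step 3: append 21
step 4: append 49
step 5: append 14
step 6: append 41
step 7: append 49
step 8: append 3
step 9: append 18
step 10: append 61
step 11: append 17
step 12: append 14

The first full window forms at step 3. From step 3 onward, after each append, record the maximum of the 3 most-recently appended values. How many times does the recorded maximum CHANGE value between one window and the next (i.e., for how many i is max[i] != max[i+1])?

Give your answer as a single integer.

step 1: append 6 -> window=[6] (not full yet)
step 2: append 67 -> window=[6, 67] (not full yet)
step 3: append 21 -> window=[6, 67, 21] -> max=67
step 4: append 49 -> window=[67, 21, 49] -> max=67
step 5: append 14 -> window=[21, 49, 14] -> max=49
step 6: append 41 -> window=[49, 14, 41] -> max=49
step 7: append 49 -> window=[14, 41, 49] -> max=49
step 8: append 3 -> window=[41, 49, 3] -> max=49
step 9: append 18 -> window=[49, 3, 18] -> max=49
step 10: append 61 -> window=[3, 18, 61] -> max=61
step 11: append 17 -> window=[18, 61, 17] -> max=61
step 12: append 14 -> window=[61, 17, 14] -> max=61
Recorded maximums: 67 67 49 49 49 49 49 61 61 61
Changes between consecutive maximums: 2

Answer: 2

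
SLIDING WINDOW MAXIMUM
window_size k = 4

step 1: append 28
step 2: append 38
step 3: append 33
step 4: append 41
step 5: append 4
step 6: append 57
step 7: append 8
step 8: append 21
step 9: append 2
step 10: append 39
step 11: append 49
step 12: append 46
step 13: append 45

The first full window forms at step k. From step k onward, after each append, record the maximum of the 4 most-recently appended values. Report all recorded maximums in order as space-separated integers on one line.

step 1: append 28 -> window=[28] (not full yet)
step 2: append 38 -> window=[28, 38] (not full yet)
step 3: append 33 -> window=[28, 38, 33] (not full yet)
step 4: append 41 -> window=[28, 38, 33, 41] -> max=41
step 5: append 4 -> window=[38, 33, 41, 4] -> max=41
step 6: append 57 -> window=[33, 41, 4, 57] -> max=57
step 7: append 8 -> window=[41, 4, 57, 8] -> max=57
step 8: append 21 -> window=[4, 57, 8, 21] -> max=57
step 9: append 2 -> window=[57, 8, 21, 2] -> max=57
step 10: append 39 -> window=[8, 21, 2, 39] -> max=39
step 11: append 49 -> window=[21, 2, 39, 49] -> max=49
step 12: append 46 -> window=[2, 39, 49, 46] -> max=49
step 13: append 45 -> window=[39, 49, 46, 45] -> max=49

Answer: 41 41 57 57 57 57 39 49 49 49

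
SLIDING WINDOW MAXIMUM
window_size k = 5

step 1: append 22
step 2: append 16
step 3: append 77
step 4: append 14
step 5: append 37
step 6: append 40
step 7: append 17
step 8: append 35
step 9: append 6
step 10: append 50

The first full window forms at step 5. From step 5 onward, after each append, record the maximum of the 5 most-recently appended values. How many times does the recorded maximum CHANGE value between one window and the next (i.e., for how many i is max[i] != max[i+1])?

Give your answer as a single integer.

step 1: append 22 -> window=[22] (not full yet)
step 2: append 16 -> window=[22, 16] (not full yet)
step 3: append 77 -> window=[22, 16, 77] (not full yet)
step 4: append 14 -> window=[22, 16, 77, 14] (not full yet)
step 5: append 37 -> window=[22, 16, 77, 14, 37] -> max=77
step 6: append 40 -> window=[16, 77, 14, 37, 40] -> max=77
step 7: append 17 -> window=[77, 14, 37, 40, 17] -> max=77
step 8: append 35 -> window=[14, 37, 40, 17, 35] -> max=40
step 9: append 6 -> window=[37, 40, 17, 35, 6] -> max=40
step 10: append 50 -> window=[40, 17, 35, 6, 50] -> max=50
Recorded maximums: 77 77 77 40 40 50
Changes between consecutive maximums: 2

Answer: 2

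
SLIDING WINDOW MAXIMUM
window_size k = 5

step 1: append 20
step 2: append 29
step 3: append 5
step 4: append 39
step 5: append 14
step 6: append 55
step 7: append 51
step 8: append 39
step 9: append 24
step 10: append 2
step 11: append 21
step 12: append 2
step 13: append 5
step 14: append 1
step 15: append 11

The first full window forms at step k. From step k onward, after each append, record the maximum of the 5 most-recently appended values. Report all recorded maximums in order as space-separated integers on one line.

step 1: append 20 -> window=[20] (not full yet)
step 2: append 29 -> window=[20, 29] (not full yet)
step 3: append 5 -> window=[20, 29, 5] (not full yet)
step 4: append 39 -> window=[20, 29, 5, 39] (not full yet)
step 5: append 14 -> window=[20, 29, 5, 39, 14] -> max=39
step 6: append 55 -> window=[29, 5, 39, 14, 55] -> max=55
step 7: append 51 -> window=[5, 39, 14, 55, 51] -> max=55
step 8: append 39 -> window=[39, 14, 55, 51, 39] -> max=55
step 9: append 24 -> window=[14, 55, 51, 39, 24] -> max=55
step 10: append 2 -> window=[55, 51, 39, 24, 2] -> max=55
step 11: append 21 -> window=[51, 39, 24, 2, 21] -> max=51
step 12: append 2 -> window=[39, 24, 2, 21, 2] -> max=39
step 13: append 5 -> window=[24, 2, 21, 2, 5] -> max=24
step 14: append 1 -> window=[2, 21, 2, 5, 1] -> max=21
step 15: append 11 -> window=[21, 2, 5, 1, 11] -> max=21

Answer: 39 55 55 55 55 55 51 39 24 21 21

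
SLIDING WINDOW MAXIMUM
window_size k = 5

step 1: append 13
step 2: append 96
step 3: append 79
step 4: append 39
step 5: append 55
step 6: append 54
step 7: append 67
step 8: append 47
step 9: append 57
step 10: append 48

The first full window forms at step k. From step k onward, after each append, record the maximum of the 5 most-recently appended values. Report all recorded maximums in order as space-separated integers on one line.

step 1: append 13 -> window=[13] (not full yet)
step 2: append 96 -> window=[13, 96] (not full yet)
step 3: append 79 -> window=[13, 96, 79] (not full yet)
step 4: append 39 -> window=[13, 96, 79, 39] (not full yet)
step 5: append 55 -> window=[13, 96, 79, 39, 55] -> max=96
step 6: append 54 -> window=[96, 79, 39, 55, 54] -> max=96
step 7: append 67 -> window=[79, 39, 55, 54, 67] -> max=79
step 8: append 47 -> window=[39, 55, 54, 67, 47] -> max=67
step 9: append 57 -> window=[55, 54, 67, 47, 57] -> max=67
step 10: append 48 -> window=[54, 67, 47, 57, 48] -> max=67

Answer: 96 96 79 67 67 67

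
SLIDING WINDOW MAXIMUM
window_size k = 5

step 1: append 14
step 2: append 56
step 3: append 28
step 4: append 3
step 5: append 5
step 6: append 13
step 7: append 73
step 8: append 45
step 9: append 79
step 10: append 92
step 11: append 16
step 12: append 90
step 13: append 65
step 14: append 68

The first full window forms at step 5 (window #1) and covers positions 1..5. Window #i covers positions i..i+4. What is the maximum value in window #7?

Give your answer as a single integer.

step 1: append 14 -> window=[14] (not full yet)
step 2: append 56 -> window=[14, 56] (not full yet)
step 3: append 28 -> window=[14, 56, 28] (not full yet)
step 4: append 3 -> window=[14, 56, 28, 3] (not full yet)
step 5: append 5 -> window=[14, 56, 28, 3, 5] -> max=56
step 6: append 13 -> window=[56, 28, 3, 5, 13] -> max=56
step 7: append 73 -> window=[28, 3, 5, 13, 73] -> max=73
step 8: append 45 -> window=[3, 5, 13, 73, 45] -> max=73
step 9: append 79 -> window=[5, 13, 73, 45, 79] -> max=79
step 10: append 92 -> window=[13, 73, 45, 79, 92] -> max=92
step 11: append 16 -> window=[73, 45, 79, 92, 16] -> max=92
Window #7 max = 92

Answer: 92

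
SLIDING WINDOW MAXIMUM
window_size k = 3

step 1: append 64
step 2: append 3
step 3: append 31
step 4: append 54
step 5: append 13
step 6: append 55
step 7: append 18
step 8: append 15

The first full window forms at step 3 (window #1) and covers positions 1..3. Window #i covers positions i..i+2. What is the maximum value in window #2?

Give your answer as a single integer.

step 1: append 64 -> window=[64] (not full yet)
step 2: append 3 -> window=[64, 3] (not full yet)
step 3: append 31 -> window=[64, 3, 31] -> max=64
step 4: append 54 -> window=[3, 31, 54] -> max=54
Window #2 max = 54

Answer: 54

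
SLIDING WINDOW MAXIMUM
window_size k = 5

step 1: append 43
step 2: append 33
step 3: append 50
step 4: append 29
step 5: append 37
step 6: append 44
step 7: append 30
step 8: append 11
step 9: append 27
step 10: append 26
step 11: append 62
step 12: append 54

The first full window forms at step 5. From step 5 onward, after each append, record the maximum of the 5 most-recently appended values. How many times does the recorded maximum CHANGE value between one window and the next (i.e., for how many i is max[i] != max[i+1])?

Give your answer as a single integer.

Answer: 2

Derivation:
step 1: append 43 -> window=[43] (not full yet)
step 2: append 33 -> window=[43, 33] (not full yet)
step 3: append 50 -> window=[43, 33, 50] (not full yet)
step 4: append 29 -> window=[43, 33, 50, 29] (not full yet)
step 5: append 37 -> window=[43, 33, 50, 29, 37] -> max=50
step 6: append 44 -> window=[33, 50, 29, 37, 44] -> max=50
step 7: append 30 -> window=[50, 29, 37, 44, 30] -> max=50
step 8: append 11 -> window=[29, 37, 44, 30, 11] -> max=44
step 9: append 27 -> window=[37, 44, 30, 11, 27] -> max=44
step 10: append 26 -> window=[44, 30, 11, 27, 26] -> max=44
step 11: append 62 -> window=[30, 11, 27, 26, 62] -> max=62
step 12: append 54 -> window=[11, 27, 26, 62, 54] -> max=62
Recorded maximums: 50 50 50 44 44 44 62 62
Changes between consecutive maximums: 2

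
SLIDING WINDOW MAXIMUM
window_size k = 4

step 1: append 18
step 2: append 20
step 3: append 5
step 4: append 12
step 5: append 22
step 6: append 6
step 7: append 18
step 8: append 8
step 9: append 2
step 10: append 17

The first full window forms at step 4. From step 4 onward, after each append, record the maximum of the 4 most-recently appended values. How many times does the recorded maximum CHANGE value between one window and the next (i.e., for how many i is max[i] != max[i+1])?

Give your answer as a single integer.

step 1: append 18 -> window=[18] (not full yet)
step 2: append 20 -> window=[18, 20] (not full yet)
step 3: append 5 -> window=[18, 20, 5] (not full yet)
step 4: append 12 -> window=[18, 20, 5, 12] -> max=20
step 5: append 22 -> window=[20, 5, 12, 22] -> max=22
step 6: append 6 -> window=[5, 12, 22, 6] -> max=22
step 7: append 18 -> window=[12, 22, 6, 18] -> max=22
step 8: append 8 -> window=[22, 6, 18, 8] -> max=22
step 9: append 2 -> window=[6, 18, 8, 2] -> max=18
step 10: append 17 -> window=[18, 8, 2, 17] -> max=18
Recorded maximums: 20 22 22 22 22 18 18
Changes between consecutive maximums: 2

Answer: 2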